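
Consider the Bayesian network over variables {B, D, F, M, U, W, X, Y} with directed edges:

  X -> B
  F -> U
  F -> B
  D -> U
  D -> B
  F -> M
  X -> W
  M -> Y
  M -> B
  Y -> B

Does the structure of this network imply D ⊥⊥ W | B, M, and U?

4 paths connect D and W; each must be blocked for d-separation to hold:
Path 1: D → U ← F → M → Y → B ← X → W
  M is a chain here and M is conditioned on, so the path is blocked at M.
Path 2: D → U ← F → M → B ← X → W
  M is a chain here and M is conditioned on, so the path is blocked at M.
Path 3: D → U ← F → B ← X → W
  U is a collider and U is conditioned on, which opens it; F is a fork and F is not conditioned on; B is a collider and B is conditioned on, which opens it; X is a fork and X is not conditioned on — no node blocks this path, so it is active.
Path 4: D → B ← X → W
  B is a collider and B is conditioned on, which opens it; X is a fork and X is not conditioned on — no node blocks this path, so it is active.
At least one path is unblocked, so d-separation fails.

No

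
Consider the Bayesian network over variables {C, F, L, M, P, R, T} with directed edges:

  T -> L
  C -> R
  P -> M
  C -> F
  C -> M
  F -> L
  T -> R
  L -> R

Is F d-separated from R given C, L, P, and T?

Yes

We examine all 3 paths between F and R:
Path 1: F → L ← T → R
  T is a fork here and T is conditioned on, so the path is blocked at T.
Path 2: F → L → R
  L is a chain here and L is conditioned on, so the path is blocked at L.
Path 3: F ← C → R
  C is a fork here and C is conditioned on, so the path is blocked at C.
Since every path is blocked, d-separation holds.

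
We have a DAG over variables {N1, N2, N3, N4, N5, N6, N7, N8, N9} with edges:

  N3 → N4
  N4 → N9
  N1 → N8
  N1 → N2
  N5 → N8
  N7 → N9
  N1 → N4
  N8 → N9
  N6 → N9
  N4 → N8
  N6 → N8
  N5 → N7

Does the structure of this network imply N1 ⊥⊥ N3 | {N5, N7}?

Yes — N1 and N3 are d-separated given {N5, N7}.

We examine all 5 paths between N1 and N3:
Path 1: N1 → N4 ← N3
  N4 is a collider here and neither N4 nor any of its descendants is conditioned on, so the collider stays closed — the path is blocked at N4.
Path 2: N1 → N8 ← N4 ← N3
  N8 is a collider here and neither N8 nor any of its descendants is conditioned on, so the collider stays closed — the path is blocked at N8.
Path 3: N1 → N8 ← N5 → N7 → N9 ← N4 ← N3
  N8 is a collider here and neither N8 nor any of its descendants is conditioned on, so the collider stays closed — the path is blocked at N8.
Path 4: N1 → N8 ← N6 → N9 ← N4 ← N3
  N8 is a collider here and neither N8 nor any of its descendants is conditioned on, so the collider stays closed — the path is blocked at N8.
Path 5: N1 → N8 → N9 ← N4 ← N3
  N9 is a collider here and neither N9 nor any of its descendants is conditioned on, so the collider stays closed — the path is blocked at N9.
All paths are blocked; N1 ⊥ N3 | {N5, N7} holds.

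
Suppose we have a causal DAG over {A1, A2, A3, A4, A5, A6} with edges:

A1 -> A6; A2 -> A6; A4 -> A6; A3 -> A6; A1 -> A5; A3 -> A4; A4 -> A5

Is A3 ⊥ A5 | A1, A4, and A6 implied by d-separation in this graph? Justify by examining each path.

Yes

4 paths connect A3 and A5; each must be blocked for d-separation to hold:
  1. A3 → A4 → A5 — A4:chain[blocks] ⇒ blocked
  2. A3 → A4 → A6 ← A1 → A5 — A4:chain[blocks]; A6:collider[open]; A1:fork[blocks] ⇒ blocked
  3. A3 → A6 ← A4 → A5 — A6:collider[open]; A4:fork[blocks] ⇒ blocked
  4. A3 → A6 ← A1 → A5 — A6:collider[open]; A1:fork[blocks] ⇒ blocked
All paths are blocked; A3 ⊥ A5 | {A1, A4, A6} holds.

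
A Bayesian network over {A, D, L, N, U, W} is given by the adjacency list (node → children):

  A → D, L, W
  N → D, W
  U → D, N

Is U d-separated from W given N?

Yes

There are 4 undirected paths between U and W; checking each against the conditioning set {N}:
Path 1: U → D ← A → W
  D is a collider here and neither D nor any of its descendants is conditioned on, so the collider stays closed — the path is blocked at D.
Path 2: U → D ← N → W
  D is a collider here and neither D nor any of its descendants is conditioned on, so the collider stays closed — the path is blocked at D.
Path 3: U → N → D ← A → W
  N is a chain here and N is conditioned on, so the path is blocked at N.
Path 4: U → N → W
  N is a chain here and N is conditioned on, so the path is blocked at N.
All paths are blocked; U ⊥ W | {N} holds.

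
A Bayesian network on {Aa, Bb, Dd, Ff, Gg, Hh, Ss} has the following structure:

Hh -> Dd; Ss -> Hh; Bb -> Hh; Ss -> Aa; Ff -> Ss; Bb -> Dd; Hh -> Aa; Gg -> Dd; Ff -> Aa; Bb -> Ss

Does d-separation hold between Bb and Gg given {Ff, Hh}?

Yes

5 paths connect Bb and Gg; each must be blocked for d-separation to hold:
Path 1: Bb → Dd ← Gg
  Dd is a collider here and neither Dd nor any of its descendants is conditioned on, so the collider stays closed — the path is blocked at Dd.
Path 2: Bb → Ss ← Ff → Aa ← Hh → Dd ← Gg
  Ff is a fork here and Ff is conditioned on, so the path is blocked at Ff.
Path 3: Bb → Ss → Aa ← Hh → Dd ← Gg
  Aa is a collider here and neither Aa nor any of its descendants is conditioned on, so the collider stays closed — the path is blocked at Aa.
Path 4: Bb → Ss → Hh → Dd ← Gg
  Hh is a chain here and Hh is conditioned on, so the path is blocked at Hh.
Path 5: Bb → Hh → Dd ← Gg
  Hh is a chain here and Hh is conditioned on, so the path is blocked at Hh.
Every path is blocked, so Bb and Gg are d-separated given {Ff, Hh}.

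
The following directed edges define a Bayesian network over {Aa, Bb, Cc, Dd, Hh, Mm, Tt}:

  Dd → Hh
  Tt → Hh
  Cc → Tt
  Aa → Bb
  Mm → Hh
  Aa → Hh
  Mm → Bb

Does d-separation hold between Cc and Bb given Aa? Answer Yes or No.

Yes

Enumerating the 2 paths from Cc to Bb and testing each for blocking by {Aa}:
Path 1: Cc → Tt → Hh ← Aa → Bb
  Hh is a collider here and neither Hh nor any of its descendants is conditioned on, so the collider stays closed — the path is blocked at Hh.
Path 2: Cc → Tt → Hh ← Mm → Bb
  Hh is a collider here and neither Hh nor any of its descendants is conditioned on, so the collider stays closed — the path is blocked at Hh.
Every path is blocked, so Cc and Bb are d-separated given {Aa}.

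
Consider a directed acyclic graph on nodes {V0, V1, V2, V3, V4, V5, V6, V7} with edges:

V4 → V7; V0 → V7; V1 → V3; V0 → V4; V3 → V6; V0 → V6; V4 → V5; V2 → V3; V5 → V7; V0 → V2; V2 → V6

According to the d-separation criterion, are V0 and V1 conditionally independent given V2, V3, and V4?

We examine all 4 paths between V0 and V1:
Path 1: V0 → V6 ← V3 ← V1
  V6 is a collider here and neither V6 nor any of its descendants is conditioned on, so the collider stays closed — the path is blocked at V6.
Path 2: V0 → V6 ← V2 → V3 ← V1
  V6 is a collider here and neither V6 nor any of its descendants is conditioned on, so the collider stays closed — the path is blocked at V6.
Path 3: V0 → V2 → V3 ← V1
  V2 is a chain here and V2 is conditioned on, so the path is blocked at V2.
Path 4: V0 → V2 → V6 ← V3 ← V1
  V2 is a chain here and V2 is conditioned on, so the path is blocked at V2.
Every path is blocked, so V0 and V1 are d-separated given {V2, V3, V4}.

Yes — V0 and V1 are d-separated given {V2, V3, V4}.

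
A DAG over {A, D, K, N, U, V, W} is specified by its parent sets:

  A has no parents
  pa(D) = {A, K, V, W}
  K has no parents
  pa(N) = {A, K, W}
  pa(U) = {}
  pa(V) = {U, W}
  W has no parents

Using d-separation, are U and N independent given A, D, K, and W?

Enumerating the 6 paths from U to N and testing each for blocking by {A, D, K, W}:
Path 1: U → V → D ← A → N
  A is a fork here and A is conditioned on, so the path is blocked at A.
Path 2: U → V → D ← K → N
  K is a fork here and K is conditioned on, so the path is blocked at K.
Path 3: U → V → D ← W → N
  W is a fork here and W is conditioned on, so the path is blocked at W.
Path 4: U → V ← W → N
  W is a fork here and W is conditioned on, so the path is blocked at W.
Path 5: U → V ← W → D ← A → N
  W is a fork here and W is conditioned on, so the path is blocked at W.
Path 6: U → V ← W → D ← K → N
  W is a fork here and W is conditioned on, so the path is blocked at W.
Every path is blocked, so U and N are d-separated given {A, D, K, W}.

Yes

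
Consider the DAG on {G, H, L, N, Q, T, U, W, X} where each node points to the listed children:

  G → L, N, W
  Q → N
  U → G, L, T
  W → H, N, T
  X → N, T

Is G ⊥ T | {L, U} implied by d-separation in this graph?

We examine all 6 paths between G and T:
  1. G → W → T — W:chain[open] ⇒ active
  2. G → W → N ← X → T — W:chain[open]; N:collider[blocks]; X:fork[open] ⇒ blocked
  3. G ← U → T — U:fork[blocks] ⇒ blocked
  4. G → N ← X → T — N:collider[blocks]; X:fork[open] ⇒ blocked
  5. G → N ← W → T — N:collider[blocks]; W:fork[open] ⇒ blocked
  6. G → L ← U → T — L:collider[open]; U:fork[blocks] ⇒ blocked
Since the path G → W → T is active, G and T are not d-separated given {L, U}.

No — G and T are not d-separated given {L, U}.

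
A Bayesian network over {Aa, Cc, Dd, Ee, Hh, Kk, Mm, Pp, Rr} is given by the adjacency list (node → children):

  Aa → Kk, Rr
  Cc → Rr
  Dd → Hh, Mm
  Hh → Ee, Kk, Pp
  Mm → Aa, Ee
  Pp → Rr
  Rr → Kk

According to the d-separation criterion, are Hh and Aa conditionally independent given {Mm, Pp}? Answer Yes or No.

Yes — Hh and Aa are d-separated given {Mm, Pp}.

6 paths connect Hh and Aa; each must be blocked for d-separation to hold:
  1. Hh ← Dd → Mm → Aa — Dd:fork[open]; Mm:chain[blocks] ⇒ blocked
  2. Hh → Pp → Rr → Kk ← Aa — Pp:chain[blocks]; Rr:chain[open]; Kk:collider[blocks] ⇒ blocked
  3. Hh → Pp → Rr ← Aa — Pp:chain[blocks]; Rr:collider[blocks] ⇒ blocked
  4. Hh → Kk ← Aa — Kk:collider[blocks] ⇒ blocked
  5. Hh → Kk ← Rr ← Aa — Kk:collider[blocks]; Rr:chain[open] ⇒ blocked
  6. Hh → Ee ← Mm → Aa — Ee:collider[blocks]; Mm:fork[blocks] ⇒ blocked
Every path is blocked, so Hh and Aa are d-separated given {Mm, Pp}.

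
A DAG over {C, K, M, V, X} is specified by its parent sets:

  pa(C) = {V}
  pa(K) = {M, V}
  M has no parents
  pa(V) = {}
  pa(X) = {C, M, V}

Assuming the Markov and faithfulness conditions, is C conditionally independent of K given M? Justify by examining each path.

No

We examine all 4 paths between C and K:
Path 1: C ← V → X ← M → K
  X is a collider here and neither X nor any of its descendants is conditioned on, so the collider stays closed — the path is blocked at X.
Path 2: C ← V → K
  V is a fork and V is not conditioned on — no node blocks this path, so it is active.
Path 3: C → X ← M → K
  X is a collider here and neither X nor any of its descendants is conditioned on, so the collider stays closed — the path is blocked at X.
Path 4: C → X ← V → K
  X is a collider here and neither X nor any of its descendants is conditioned on, so the collider stays closed — the path is blocked at X.
Since the path C ← V → K is active, C and K are not d-separated given {M}.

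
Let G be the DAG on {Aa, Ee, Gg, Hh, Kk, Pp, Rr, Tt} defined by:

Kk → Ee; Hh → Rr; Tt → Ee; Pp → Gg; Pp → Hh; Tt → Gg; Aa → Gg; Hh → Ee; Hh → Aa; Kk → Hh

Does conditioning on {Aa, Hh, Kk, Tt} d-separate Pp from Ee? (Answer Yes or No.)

There are 6 undirected paths between Pp and Ee; checking each against the conditioning set {Aa, Hh, Kk, Tt}:
Path 1: Pp → Hh ← Kk → Ee
  Kk is a fork here and Kk is conditioned on, so the path is blocked at Kk.
Path 2: Pp → Hh → Aa → Gg ← Tt → Ee
  Hh is a chain here and Hh is conditioned on, so the path is blocked at Hh.
Path 3: Pp → Hh → Ee
  Hh is a chain here and Hh is conditioned on, so the path is blocked at Hh.
Path 4: Pp → Gg ← Tt → Ee
  Gg is a collider here and neither Gg nor any of its descendants is conditioned on, so the collider stays closed — the path is blocked at Gg.
Path 5: Pp → Gg ← Aa ← Hh ← Kk → Ee
  Gg is a collider here and neither Gg nor any of its descendants is conditioned on, so the collider stays closed — the path is blocked at Gg.
Path 6: Pp → Gg ← Aa ← Hh → Ee
  Gg is a collider here and neither Gg nor any of its descendants is conditioned on, so the collider stays closed — the path is blocked at Gg.
Every path is blocked, so Pp and Ee are d-separated given {Aa, Hh, Kk, Tt}.

Yes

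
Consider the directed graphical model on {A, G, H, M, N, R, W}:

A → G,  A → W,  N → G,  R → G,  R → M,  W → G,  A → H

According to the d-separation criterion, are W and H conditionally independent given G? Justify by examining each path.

There are 2 undirected paths between W and H; checking each against the conditioning set {G}:
Path 1: W → G ← A → H
  G is a collider and G is conditioned on, which opens it; A is a fork and A is not conditioned on — no node blocks this path, so it is active.
Path 2: W ← A → H
  A is a fork and A is not conditioned on — no node blocks this path, so it is active.
At least one path is unblocked, so d-separation fails.

No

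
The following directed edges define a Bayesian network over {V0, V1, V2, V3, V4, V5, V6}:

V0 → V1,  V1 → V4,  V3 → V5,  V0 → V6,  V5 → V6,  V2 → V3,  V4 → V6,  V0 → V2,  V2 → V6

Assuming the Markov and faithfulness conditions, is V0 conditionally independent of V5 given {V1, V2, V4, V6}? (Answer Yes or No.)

We examine all 6 paths between V0 and V5:
Path 1: V0 → V1 → V4 → V6 ← V2 → V3 → V5
  V1 is a chain here and V1 is conditioned on, so the path is blocked at V1.
Path 2: V0 → V1 → V4 → V6 ← V5
  V1 is a chain here and V1 is conditioned on, so the path is blocked at V1.
Path 3: V0 → V2 → V3 → V5
  V2 is a chain here and V2 is conditioned on, so the path is blocked at V2.
Path 4: V0 → V2 → V6 ← V5
  V2 is a chain here and V2 is conditioned on, so the path is blocked at V2.
Path 5: V0 → V6 ← V2 → V3 → V5
  V2 is a fork here and V2 is conditioned on, so the path is blocked at V2.
Path 6: V0 → V6 ← V5
  V6 is a collider and V6 is conditioned on, which opens it — no node blocks this path, so it is active.
At least one path is unblocked, so d-separation fails.

No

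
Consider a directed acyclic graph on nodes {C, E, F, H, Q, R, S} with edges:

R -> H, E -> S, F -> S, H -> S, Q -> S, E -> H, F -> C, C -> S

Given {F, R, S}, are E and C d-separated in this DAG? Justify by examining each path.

We examine all 4 paths between E and C:
  1. E → S ← F → C — S:collider[open]; F:fork[blocks] ⇒ blocked
  2. E → S ← C — S:collider[open] ⇒ active
  3. E → H → S ← F → C — H:chain[open]; S:collider[open]; F:fork[blocks] ⇒ blocked
  4. E → H → S ← C — H:chain[open]; S:collider[open] ⇒ active
Because an active path exists, E and C are not d-separated.

No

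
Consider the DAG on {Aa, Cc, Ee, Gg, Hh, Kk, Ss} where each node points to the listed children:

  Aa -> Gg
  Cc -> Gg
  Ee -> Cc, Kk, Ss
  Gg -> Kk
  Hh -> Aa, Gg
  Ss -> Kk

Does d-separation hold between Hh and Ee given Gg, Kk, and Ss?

6 paths connect Hh and Ee; each must be blocked for d-separation to hold:
Path 1: Hh → Aa → Gg → Kk ← Ee
  Gg is a chain here and Gg is conditioned on, so the path is blocked at Gg.
Path 2: Hh → Aa → Gg → Kk ← Ss ← Ee
  Gg is a chain here and Gg is conditioned on, so the path is blocked at Gg.
Path 3: Hh → Aa → Gg ← Cc ← Ee
  Aa is a chain and Aa is not conditioned on; Gg is a collider and Gg is conditioned on, which opens it; Cc is a chain and Cc is not conditioned on — no node blocks this path, so it is active.
Path 4: Hh → Gg → Kk ← Ee
  Gg is a chain here and Gg is conditioned on, so the path is blocked at Gg.
Path 5: Hh → Gg → Kk ← Ss ← Ee
  Gg is a chain here and Gg is conditioned on, so the path is blocked at Gg.
Path 6: Hh → Gg ← Cc ← Ee
  Gg is a collider and Gg is conditioned on, which opens it; Cc is a chain and Cc is not conditioned on — no node blocks this path, so it is active.
Because an active path exists, Hh and Ee are not d-separated.

No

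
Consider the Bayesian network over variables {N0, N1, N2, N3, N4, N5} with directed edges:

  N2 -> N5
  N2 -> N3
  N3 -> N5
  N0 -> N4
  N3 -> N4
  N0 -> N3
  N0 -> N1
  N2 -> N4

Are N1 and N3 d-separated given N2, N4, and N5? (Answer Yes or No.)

No — N1 and N3 are not d-separated given {N2, N4, N5}.

We examine all 4 paths between N1 and N3:
Path 1: N1 ← N0 → N4 ← N2 → N5 ← N3
  N2 is a fork here and N2 is conditioned on, so the path is blocked at N2.
Path 2: N1 ← N0 → N4 ← N2 → N3
  N2 is a fork here and N2 is conditioned on, so the path is blocked at N2.
Path 3: N1 ← N0 → N4 ← N3
  N0 is a fork and N0 is not conditioned on; N4 is a collider and N4 is conditioned on, which opens it — no node blocks this path, so it is active.
Path 4: N1 ← N0 → N3
  N0 is a fork and N0 is not conditioned on — no node blocks this path, so it is active.
At least one path is unblocked, so d-separation fails.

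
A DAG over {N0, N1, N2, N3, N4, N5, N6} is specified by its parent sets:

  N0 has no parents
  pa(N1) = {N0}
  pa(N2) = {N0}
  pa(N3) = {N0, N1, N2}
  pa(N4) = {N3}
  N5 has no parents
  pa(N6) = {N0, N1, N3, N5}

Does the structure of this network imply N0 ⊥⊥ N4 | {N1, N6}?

Enumerating the 6 paths from N0 to N4 and testing each for blocking by {N1, N6}:
Path 1: N0 → N3 → N4
  N3 is a chain and N3 is not conditioned on — no node blocks this path, so it is active.
Path 2: N0 → N2 → N3 → N4
  N2 is a chain and N2 is not conditioned on; N3 is a chain and N3 is not conditioned on — no node blocks this path, so it is active.
Path 3: N0 → N1 → N3 → N4
  N1 is a chain here and N1 is conditioned on, so the path is blocked at N1.
Path 4: N0 → N1 → N6 ← N3 → N4
  N1 is a chain here and N1 is conditioned on, so the path is blocked at N1.
Path 5: N0 → N6 ← N3 → N4
  N6 is a collider and N6 is conditioned on, which opens it; N3 is a fork and N3 is not conditioned on — no node blocks this path, so it is active.
Path 6: N0 → N6 ← N1 → N3 → N4
  N1 is a fork here and N1 is conditioned on, so the path is blocked at N1.
Since the path N0 → N3 → N4 is active, N0 and N4 are not d-separated given {N1, N6}.

No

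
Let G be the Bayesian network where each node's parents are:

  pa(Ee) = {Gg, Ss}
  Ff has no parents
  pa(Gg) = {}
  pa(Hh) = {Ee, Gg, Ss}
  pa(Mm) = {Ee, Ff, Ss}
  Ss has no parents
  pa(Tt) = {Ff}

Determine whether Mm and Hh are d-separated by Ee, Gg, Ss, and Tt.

Yes — Mm and Hh are d-separated given {Ee, Gg, Ss, Tt}.

There are 6 undirected paths between Mm and Hh; checking each against the conditioning set {Ee, Gg, Ss, Tt}:
  1. Mm ← Ss → Ee → Hh — Ss:fork[blocks]; Ee:chain[blocks] ⇒ blocked
  2. Mm ← Ss → Ee ← Gg → Hh — Ss:fork[blocks]; Ee:collider[open]; Gg:fork[blocks] ⇒ blocked
  3. Mm ← Ss → Hh — Ss:fork[blocks] ⇒ blocked
  4. Mm ← Ee ← Ss → Hh — Ee:chain[blocks]; Ss:fork[blocks] ⇒ blocked
  5. Mm ← Ee → Hh — Ee:fork[blocks] ⇒ blocked
  6. Mm ← Ee ← Gg → Hh — Ee:chain[blocks]; Gg:fork[blocks] ⇒ blocked
Every path is blocked, so Mm and Hh are d-separated given {Ee, Gg, Ss, Tt}.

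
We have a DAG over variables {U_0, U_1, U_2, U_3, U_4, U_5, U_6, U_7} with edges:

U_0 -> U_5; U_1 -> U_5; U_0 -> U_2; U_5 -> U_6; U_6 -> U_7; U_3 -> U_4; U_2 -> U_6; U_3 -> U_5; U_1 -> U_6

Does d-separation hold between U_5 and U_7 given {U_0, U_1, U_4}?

No — U_5 and U_7 are not d-separated given {U_0, U_1, U_4}.

Enumerating the 3 paths from U_5 to U_7 and testing each for blocking by {U_0, U_1, U_4}:
  1. U_5 ← U_0 → U_2 → U_6 → U_7 — U_0:fork[blocks]; U_2:chain[open]; U_6:chain[open] ⇒ blocked
  2. U_5 ← U_1 → U_6 → U_7 — U_1:fork[blocks]; U_6:chain[open] ⇒ blocked
  3. U_5 → U_6 → U_7 — U_6:chain[open] ⇒ active
At least one path is unblocked, so d-separation fails.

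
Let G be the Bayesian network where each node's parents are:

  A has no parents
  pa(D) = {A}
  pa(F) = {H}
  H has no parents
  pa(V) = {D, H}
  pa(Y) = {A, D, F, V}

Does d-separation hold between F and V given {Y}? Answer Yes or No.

No

We examine all 4 paths between F and V:
  1. F → Y ← V — Y:collider[open] ⇒ active
  2. F → Y ← A → D → V — Y:collider[open]; A:fork[open]; D:chain[open] ⇒ active
  3. F → Y ← D → V — Y:collider[open]; D:fork[open] ⇒ active
  4. F ← H → V — H:fork[open] ⇒ active
At least one path is unblocked, so d-separation fails.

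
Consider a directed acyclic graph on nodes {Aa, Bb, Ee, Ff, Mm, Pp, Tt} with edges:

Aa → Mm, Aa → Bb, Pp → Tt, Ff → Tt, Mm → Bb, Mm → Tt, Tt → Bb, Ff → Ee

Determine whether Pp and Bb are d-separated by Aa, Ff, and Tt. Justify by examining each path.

There are 3 undirected paths between Pp and Bb; checking each against the conditioning set {Aa, Ff, Tt}:
Path 1: Pp → Tt ← Mm ← Aa → Bb
  Aa is a fork here and Aa is conditioned on, so the path is blocked at Aa.
Path 2: Pp → Tt ← Mm → Bb
  Tt is a collider and Tt is conditioned on, which opens it; Mm is a fork and Mm is not conditioned on — no node blocks this path, so it is active.
Path 3: Pp → Tt → Bb
  Tt is a chain here and Tt is conditioned on, so the path is blocked at Tt.
At least one path is unblocked, so d-separation fails.

No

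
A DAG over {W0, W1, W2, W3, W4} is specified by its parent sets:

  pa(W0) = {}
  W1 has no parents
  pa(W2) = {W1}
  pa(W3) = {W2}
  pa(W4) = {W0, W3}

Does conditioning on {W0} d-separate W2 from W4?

No

Only one path connects W2 and W4:
  1. W2 → W3 → W4 — W3:chain[open] ⇒ active
At least one path is unblocked, so d-separation fails.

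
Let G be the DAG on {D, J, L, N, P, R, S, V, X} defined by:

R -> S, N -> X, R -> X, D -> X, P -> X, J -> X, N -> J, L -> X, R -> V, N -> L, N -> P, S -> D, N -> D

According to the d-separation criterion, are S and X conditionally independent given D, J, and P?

No

6 paths connect S and X; each must be blocked for d-separation to hold:
Path 1: S ← R → X
  R is a fork and R is not conditioned on — no node blocks this path, so it is active.
Path 2: S → D → X
  D is a chain here and D is conditioned on, so the path is blocked at D.
Path 3: S → D ← N → X
  D is a collider and D is conditioned on, which opens it; N is a fork and N is not conditioned on — no node blocks this path, so it is active.
Path 4: S → D ← N → P → X
  P is a chain here and P is conditioned on, so the path is blocked at P.
Path 5: S → D ← N → L → X
  D is a collider and D is conditioned on, which opens it; N is a fork and N is not conditioned on; L is a chain and L is not conditioned on — no node blocks this path, so it is active.
Path 6: S → D ← N → J → X
  J is a chain here and J is conditioned on, so the path is blocked at J.
Since the path S ← R → X is active, S and X are not d-separated given {D, J, P}.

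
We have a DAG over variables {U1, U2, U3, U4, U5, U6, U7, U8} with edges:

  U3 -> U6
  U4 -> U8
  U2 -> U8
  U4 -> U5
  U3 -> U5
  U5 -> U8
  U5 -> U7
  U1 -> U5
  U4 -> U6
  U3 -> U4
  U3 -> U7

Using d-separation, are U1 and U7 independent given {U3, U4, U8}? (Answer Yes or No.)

No

There are 6 undirected paths between U1 and U7; checking each against the conditioning set {U3, U4, U8}:
Path 1: U1 → U5 ← U3 → U7
  U3 is a fork here and U3 is conditioned on, so the path is blocked at U3.
Path 2: U1 → U5 ← U4 ← U3 → U7
  U4 is a chain here and U4 is conditioned on, so the path is blocked at U4.
Path 3: U1 → U5 ← U4 → U6 ← U3 → U7
  U4 is a fork here and U4 is conditioned on, so the path is blocked at U4.
Path 4: U1 → U5 → U7
  U5 is a chain and U5 is not conditioned on — no node blocks this path, so it is active.
Path 5: U1 → U5 → U8 ← U4 ← U3 → U7
  U4 is a chain here and U4 is conditioned on, so the path is blocked at U4.
Path 6: U1 → U5 → U8 ← U4 → U6 ← U3 → U7
  U4 is a fork here and U4 is conditioned on, so the path is blocked at U4.
At least one path is unblocked, so d-separation fails.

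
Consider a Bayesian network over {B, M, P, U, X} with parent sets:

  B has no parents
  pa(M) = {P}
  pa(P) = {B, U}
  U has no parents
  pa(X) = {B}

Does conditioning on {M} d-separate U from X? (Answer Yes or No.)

Only one path connects U and X:
Path 1: U → P ← B → X
  P is a collider and its descendant M is conditioned on, which opens it; B is a fork and B is not conditioned on — no node blocks this path, so it is active.
Since the path U → P ← B → X is active, U and X are not d-separated given {M}.

No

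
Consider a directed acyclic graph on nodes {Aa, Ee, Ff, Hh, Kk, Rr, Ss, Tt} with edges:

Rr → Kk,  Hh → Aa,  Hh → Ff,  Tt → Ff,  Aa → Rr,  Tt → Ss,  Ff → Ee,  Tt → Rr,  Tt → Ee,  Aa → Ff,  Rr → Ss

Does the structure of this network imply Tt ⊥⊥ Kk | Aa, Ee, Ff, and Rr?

Yes

There are 6 undirected paths between Tt and Kk; checking each against the conditioning set {Aa, Ee, Ff, Rr}:
Path 1: Tt → Ee ← Ff ← Aa → Rr → Kk
  Ff is a chain here and Ff is conditioned on, so the path is blocked at Ff.
Path 2: Tt → Ee ← Ff ← Hh → Aa → Rr → Kk
  Ff is a chain here and Ff is conditioned on, so the path is blocked at Ff.
Path 3: Tt → Ss ← Rr → Kk
  Ss is a collider here and neither Ss nor any of its descendants is conditioned on, so the collider stays closed — the path is blocked at Ss.
Path 4: Tt → Ff ← Aa → Rr → Kk
  Aa is a fork here and Aa is conditioned on, so the path is blocked at Aa.
Path 5: Tt → Ff ← Hh → Aa → Rr → Kk
  Aa is a chain here and Aa is conditioned on, so the path is blocked at Aa.
Path 6: Tt → Rr → Kk
  Rr is a chain here and Rr is conditioned on, so the path is blocked at Rr.
Since every path is blocked, d-separation holds.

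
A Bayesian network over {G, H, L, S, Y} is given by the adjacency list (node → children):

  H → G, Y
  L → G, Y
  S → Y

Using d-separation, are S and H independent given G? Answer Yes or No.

We examine all 2 paths between S and H:
Path 1: S → Y ← H
  Y is a collider here and neither Y nor any of its descendants is conditioned on, so the collider stays closed — the path is blocked at Y.
Path 2: S → Y ← L → G ← H
  Y is a collider here and neither Y nor any of its descendants is conditioned on, so the collider stays closed — the path is blocked at Y.
All paths are blocked; S ⊥ H | {G} holds.

Yes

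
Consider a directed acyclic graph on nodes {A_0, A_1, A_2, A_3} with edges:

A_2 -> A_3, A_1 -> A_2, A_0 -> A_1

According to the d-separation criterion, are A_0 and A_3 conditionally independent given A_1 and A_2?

Yes

There is one path between A_0 and A_3:
Path 1: A_0 → A_1 → A_2 → A_3
  A_1 is a chain here and A_1 is conditioned on, so the path is blocked at A_1.
All paths are blocked; A_0 ⊥ A_3 | {A_1, A_2} holds.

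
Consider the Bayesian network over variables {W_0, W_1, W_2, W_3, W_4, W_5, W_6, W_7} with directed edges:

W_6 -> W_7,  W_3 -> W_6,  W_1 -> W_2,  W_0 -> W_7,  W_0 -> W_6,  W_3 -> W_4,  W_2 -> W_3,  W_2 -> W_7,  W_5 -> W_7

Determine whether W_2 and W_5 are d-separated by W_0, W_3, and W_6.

Enumerating the 3 paths from W_2 to W_5 and testing each for blocking by {W_0, W_3, W_6}:
  1. W_2 → W_3 → W_6 ← W_0 → W_7 ← W_5 — W_3:chain[blocks]; W_6:collider[open]; W_0:fork[blocks]; W_7:collider[blocks] ⇒ blocked
  2. W_2 → W_3 → W_6 → W_7 ← W_5 — W_3:chain[blocks]; W_6:chain[blocks]; W_7:collider[blocks] ⇒ blocked
  3. W_2 → W_7 ← W_5 — W_7:collider[blocks] ⇒ blocked
Every path is blocked, so W_2 and W_5 are d-separated given {W_0, W_3, W_6}.

Yes — W_2 and W_5 are d-separated given {W_0, W_3, W_6}.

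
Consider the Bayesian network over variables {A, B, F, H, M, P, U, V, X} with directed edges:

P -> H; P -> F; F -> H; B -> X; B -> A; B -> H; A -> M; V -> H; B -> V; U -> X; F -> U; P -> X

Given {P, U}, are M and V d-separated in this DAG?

No

We examine all 6 paths between M and V:
Path 1: M ← A ← B → X ← U ← F → H ← V
  X is a collider here and neither X nor any of its descendants is conditioned on, so the collider stays closed — the path is blocked at X.
Path 2: M ← A ← B → X ← U ← F ← P → H ← V
  X is a collider here and neither X nor any of its descendants is conditioned on, so the collider stays closed — the path is blocked at X.
Path 3: M ← A ← B → X ← P → F → H ← V
  X is a collider here and neither X nor any of its descendants is conditioned on, so the collider stays closed — the path is blocked at X.
Path 4: M ← A ← B → X ← P → H ← V
  X is a collider here and neither X nor any of its descendants is conditioned on, so the collider stays closed — the path is blocked at X.
Path 5: M ← A ← B → H ← V
  H is a collider here and neither H nor any of its descendants is conditioned on, so the collider stays closed — the path is blocked at H.
Path 6: M ← A ← B → V
  A is a chain and A is not conditioned on; B is a fork and B is not conditioned on — no node blocks this path, so it is active.
Since the path M ← A ← B → V is active, M and V are not d-separated given {P, U}.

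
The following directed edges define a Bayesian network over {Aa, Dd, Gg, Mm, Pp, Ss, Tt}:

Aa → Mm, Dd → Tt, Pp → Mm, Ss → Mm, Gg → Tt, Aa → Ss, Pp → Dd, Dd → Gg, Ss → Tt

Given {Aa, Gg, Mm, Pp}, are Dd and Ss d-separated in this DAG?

Yes

4 paths connect Dd and Ss; each must be blocked for d-separation to hold:
  1. Dd → Tt ← Ss — Tt:collider[blocks] ⇒ blocked
  2. Dd ← Pp → Mm ← Ss — Pp:fork[blocks]; Mm:collider[open] ⇒ blocked
  3. Dd ← Pp → Mm ← Aa → Ss — Pp:fork[blocks]; Mm:collider[open]; Aa:fork[blocks] ⇒ blocked
  4. Dd → Gg → Tt ← Ss — Gg:chain[blocks]; Tt:collider[blocks] ⇒ blocked
All paths are blocked; Dd ⊥ Ss | {Aa, Gg, Mm, Pp} holds.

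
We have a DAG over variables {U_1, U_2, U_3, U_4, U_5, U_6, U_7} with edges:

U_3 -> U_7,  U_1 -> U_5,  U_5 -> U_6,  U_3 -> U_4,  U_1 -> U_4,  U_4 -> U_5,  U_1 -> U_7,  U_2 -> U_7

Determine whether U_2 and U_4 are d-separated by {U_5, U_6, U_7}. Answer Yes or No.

There are 3 undirected paths between U_2 and U_4; checking each against the conditioning set {U_5, U_6, U_7}:
  1. U_2 → U_7 ← U_3 → U_4 — U_7:collider[open]; U_3:fork[open] ⇒ active
  2. U_2 → U_7 ← U_1 → U_5 ← U_4 — U_7:collider[open]; U_1:fork[open]; U_5:collider[open] ⇒ active
  3. U_2 → U_7 ← U_1 → U_4 — U_7:collider[open]; U_1:fork[open] ⇒ active
Because an active path exists, U_2 and U_4 are not d-separated.

No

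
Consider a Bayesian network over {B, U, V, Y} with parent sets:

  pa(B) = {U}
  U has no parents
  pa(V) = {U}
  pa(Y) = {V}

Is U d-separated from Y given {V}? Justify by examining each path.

Yes — U and Y are d-separated given {V}.

There is one path between U and Y:
Path 1: U → V → Y
  V is a chain here and V is conditioned on, so the path is blocked at V.
Every path is blocked, so U and Y are d-separated given {V}.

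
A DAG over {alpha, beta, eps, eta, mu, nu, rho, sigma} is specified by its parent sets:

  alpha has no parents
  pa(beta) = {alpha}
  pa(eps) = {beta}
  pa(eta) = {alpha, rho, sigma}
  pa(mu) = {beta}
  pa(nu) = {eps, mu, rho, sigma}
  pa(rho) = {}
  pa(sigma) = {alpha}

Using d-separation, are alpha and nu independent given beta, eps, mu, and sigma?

Yes

There are 6 undirected paths between alpha and nu; checking each against the conditioning set {beta, eps, mu, sigma}:
  1. alpha → eta ← rho → nu — eta:collider[blocks]; rho:fork[open] ⇒ blocked
  2. alpha → eta ← sigma → nu — eta:collider[blocks]; sigma:fork[blocks] ⇒ blocked
  3. alpha → sigma → eta ← rho → nu — sigma:chain[blocks]; eta:collider[blocks]; rho:fork[open] ⇒ blocked
  4. alpha → sigma → nu — sigma:chain[blocks] ⇒ blocked
  5. alpha → beta → eps → nu — beta:chain[blocks]; eps:chain[blocks] ⇒ blocked
  6. alpha → beta → mu → nu — beta:chain[blocks]; mu:chain[blocks] ⇒ blocked
Since every path is blocked, d-separation holds.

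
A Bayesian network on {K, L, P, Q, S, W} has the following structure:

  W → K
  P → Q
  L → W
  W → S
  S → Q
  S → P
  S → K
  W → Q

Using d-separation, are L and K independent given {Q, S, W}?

Enumerating the 4 paths from L to K and testing each for blocking by {Q, S, W}:
  1. L → W → K — W:chain[blocks] ⇒ blocked
  2. L → W → S → K — W:chain[blocks]; S:chain[blocks] ⇒ blocked
  3. L → W → Q ← P ← S → K — W:chain[blocks]; Q:collider[open]; P:chain[open]; S:fork[blocks] ⇒ blocked
  4. L → W → Q ← S → K — W:chain[blocks]; Q:collider[open]; S:fork[blocks] ⇒ blocked
Since every path is blocked, d-separation holds.

Yes — L and K are d-separated given {Q, S, W}.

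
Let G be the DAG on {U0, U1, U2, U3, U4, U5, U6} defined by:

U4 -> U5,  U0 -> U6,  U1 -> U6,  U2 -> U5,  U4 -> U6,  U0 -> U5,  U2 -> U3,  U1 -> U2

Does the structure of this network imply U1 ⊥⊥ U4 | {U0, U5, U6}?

There are 4 undirected paths between U1 and U4; checking each against the conditioning set {U0, U5, U6}:
  1. U1 → U6 ← U0 → U5 ← U4 — U6:collider[open]; U0:fork[blocks]; U5:collider[open] ⇒ blocked
  2. U1 → U6 ← U4 — U6:collider[open] ⇒ active
  3. U1 → U2 → U5 ← U0 → U6 ← U4 — U2:chain[open]; U5:collider[open]; U0:fork[blocks]; U6:collider[open] ⇒ blocked
  4. U1 → U2 → U5 ← U4 — U2:chain[open]; U5:collider[open] ⇒ active
Since the path U1 → U6 ← U4 is active, U1 and U4 are not d-separated given {U0, U5, U6}.

No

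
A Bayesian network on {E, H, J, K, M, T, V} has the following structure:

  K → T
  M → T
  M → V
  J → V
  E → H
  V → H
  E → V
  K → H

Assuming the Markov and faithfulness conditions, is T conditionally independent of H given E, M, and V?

Enumerating the 3 paths from T to H and testing each for blocking by {E, M, V}:
Path 1: T ← M → V ← E → H
  M is a fork here and M is conditioned on, so the path is blocked at M.
Path 2: T ← M → V → H
  M is a fork here and M is conditioned on, so the path is blocked at M.
Path 3: T ← K → H
  K is a fork and K is not conditioned on — no node blocks this path, so it is active.
Since the path T ← K → H is active, T and H are not d-separated given {E, M, V}.

No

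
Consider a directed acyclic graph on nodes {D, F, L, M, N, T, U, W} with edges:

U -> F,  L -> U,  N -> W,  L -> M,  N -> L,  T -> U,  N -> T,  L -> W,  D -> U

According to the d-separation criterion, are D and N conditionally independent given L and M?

Yes — D and N are d-separated given {L, M}.

We examine all 3 paths between D and N:
Path 1: D → U ← T ← N
  U is a collider here and neither U nor any of its descendants is conditioned on, so the collider stays closed — the path is blocked at U.
Path 2: D → U ← L ← N
  U is a collider here and neither U nor any of its descendants is conditioned on, so the collider stays closed — the path is blocked at U.
Path 3: D → U ← L → W ← N
  U is a collider here and neither U nor any of its descendants is conditioned on, so the collider stays closed — the path is blocked at U.
All paths are blocked; D ⊥ N | {L, M} holds.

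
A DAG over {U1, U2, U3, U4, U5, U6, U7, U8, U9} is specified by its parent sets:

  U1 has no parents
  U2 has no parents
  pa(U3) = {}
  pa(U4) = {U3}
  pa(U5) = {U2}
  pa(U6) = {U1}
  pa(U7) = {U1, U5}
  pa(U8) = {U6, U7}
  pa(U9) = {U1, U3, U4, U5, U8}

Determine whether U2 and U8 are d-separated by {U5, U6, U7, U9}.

Enumerating the 6 paths from U2 to U8 and testing each for blocking by {U5, U6, U7, U9}:
Path 1: U2 → U5 → U7 → U8
  U5 is a chain here and U5 is conditioned on, so the path is blocked at U5.
Path 2: U2 → U5 → U7 ← U1 → U6 → U8
  U5 is a chain here and U5 is conditioned on, so the path is blocked at U5.
Path 3: U2 → U5 → U7 ← U1 → U9 ← U8
  U5 is a chain here and U5 is conditioned on, so the path is blocked at U5.
Path 4: U2 → U5 → U9 ← U8
  U5 is a chain here and U5 is conditioned on, so the path is blocked at U5.
Path 5: U2 → U5 → U9 ← U1 → U7 → U8
  U5 is a chain here and U5 is conditioned on, so the path is blocked at U5.
Path 6: U2 → U5 → U9 ← U1 → U6 → U8
  U5 is a chain here and U5 is conditioned on, so the path is blocked at U5.
Since every path is blocked, d-separation holds.

Yes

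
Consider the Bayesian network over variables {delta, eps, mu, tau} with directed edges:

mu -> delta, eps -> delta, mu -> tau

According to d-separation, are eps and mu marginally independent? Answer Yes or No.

There is one path between eps and mu:
Path 1: eps → delta ← mu
  delta is a collider here and neither delta nor any of its descendants is conditioned on, so the collider stays closed — the path is blocked at delta.
All paths are blocked; eps ⊥ mu | ∅ holds.

Yes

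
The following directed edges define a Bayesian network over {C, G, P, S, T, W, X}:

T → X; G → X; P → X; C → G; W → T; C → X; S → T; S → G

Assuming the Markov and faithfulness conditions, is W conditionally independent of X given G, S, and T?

3 paths connect W and X; each must be blocked for d-separation to hold:
Path 1: W → T ← S → G ← C → X
  S is a fork here and S is conditioned on, so the path is blocked at S.
Path 2: W → T ← S → G → X
  S is a fork here and S is conditioned on, so the path is blocked at S.
Path 3: W → T → X
  T is a chain here and T is conditioned on, so the path is blocked at T.
All paths are blocked; W ⊥ X | {G, S, T} holds.

Yes — W and X are d-separated given {G, S, T}.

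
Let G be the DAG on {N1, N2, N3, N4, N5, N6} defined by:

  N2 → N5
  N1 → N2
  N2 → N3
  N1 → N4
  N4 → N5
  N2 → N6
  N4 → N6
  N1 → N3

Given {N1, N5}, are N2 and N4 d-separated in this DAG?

No — N2 and N4 are not d-separated given {N1, N5}.

Enumerating the 4 paths from N2 to N4 and testing each for blocking by {N1, N5}:
  1. N2 → N5 ← N4 — N5:collider[open] ⇒ active
  2. N2 ← N1 → N4 — N1:fork[blocks] ⇒ blocked
  3. N2 → N3 ← N1 → N4 — N3:collider[blocks]; N1:fork[blocks] ⇒ blocked
  4. N2 → N6 ← N4 — N6:collider[blocks] ⇒ blocked
Because an active path exists, N2 and N4 are not d-separated.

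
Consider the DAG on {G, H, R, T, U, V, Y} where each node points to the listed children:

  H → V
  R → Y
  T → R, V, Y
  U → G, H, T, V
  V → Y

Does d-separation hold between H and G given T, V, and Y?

There are 5 undirected paths between H and G; checking each against the conditioning set {T, V, Y}:
Path 1: H → V ← T ← U → G
  T is a chain here and T is conditioned on, so the path is blocked at T.
Path 2: H → V → Y ← T ← U → G
  V is a chain here and V is conditioned on, so the path is blocked at V.
Path 3: H → V → Y ← R ← T ← U → G
  V is a chain here and V is conditioned on, so the path is blocked at V.
Path 4: H → V ← U → G
  V is a collider and V is conditioned on, which opens it; U is a fork and U is not conditioned on — no node blocks this path, so it is active.
Path 5: H ← U → G
  U is a fork and U is not conditioned on — no node blocks this path, so it is active.
Because an active path exists, H and G are not d-separated.

No — H and G are not d-separated given {T, V, Y}.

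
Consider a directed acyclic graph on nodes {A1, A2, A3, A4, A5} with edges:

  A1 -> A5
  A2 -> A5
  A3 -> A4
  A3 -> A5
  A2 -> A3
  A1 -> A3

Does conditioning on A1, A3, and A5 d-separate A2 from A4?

Yes — A2 and A4 are d-separated given {A1, A3, A5}.

3 paths connect A2 and A4; each must be blocked for d-separation to hold:
Path 1: A2 → A3 → A4
  A3 is a chain here and A3 is conditioned on, so the path is blocked at A3.
Path 2: A2 → A5 ← A3 → A4
  A3 is a fork here and A3 is conditioned on, so the path is blocked at A3.
Path 3: A2 → A5 ← A1 → A3 → A4
  A1 is a fork here and A1 is conditioned on, so the path is blocked at A1.
Every path is blocked, so A2 and A4 are d-separated given {A1, A3, A5}.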